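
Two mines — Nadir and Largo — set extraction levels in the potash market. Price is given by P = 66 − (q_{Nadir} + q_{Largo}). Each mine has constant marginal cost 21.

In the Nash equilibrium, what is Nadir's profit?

Mine Nadir's profit: π = q_{Nadir}(66 − (q_{Nadir} + q_{Largo})) − 21q_{Nadir}.
∂π/∂q_{Nadir} = 45 − 2q_{Nadir} − q_{Largo} = 0, so q_{Nadir} = 22.5 − 0.5q_{Largo}.
The game is symmetric, so in equilibrium q_{Largo} = q_{Nadir}: the reaction function gives 1.5q_{Nadir} = 22.5, hence q_{Nadir} = 15.
Price P = 66 − 30 = 36.
Nadir's profit: (36 − 21)·15 = 225.

225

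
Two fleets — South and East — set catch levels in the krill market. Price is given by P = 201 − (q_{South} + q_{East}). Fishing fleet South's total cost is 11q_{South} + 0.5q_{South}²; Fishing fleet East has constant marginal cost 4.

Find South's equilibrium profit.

Fishing fleet South's profit: π = q_{South}(201 − (q_{South} + q_{East})) − 11q_{South} − 0.5q_{South}².
∂π/∂q_{South} = 190 − 3q_{South} − q_{East} = 0, so q_{South} = 190/3 − (1/3)q_{East}.
For East: ∂π/∂q_{East} = 197 − 2q_{East} − q_{South} = 0 ⇒ q_{East} = 98.5 − 0.5q_{South}.
Substituting the second reaction function into the first: q_{South} = 190/3 − (1/3)(98.5 − 0.5q_{South}), which gives (5/6)q_{South} = 30.5 ⇒ q_{South} = 36.6.
Then q_{East} = 98.5 − 0.5·36.6 = 80.2.
Price P = 201 − 116.8 = 84.2.
South's profit: (84.2 − 11)·36.6 − 0.5(36.6)² = 2009.34.

2009.34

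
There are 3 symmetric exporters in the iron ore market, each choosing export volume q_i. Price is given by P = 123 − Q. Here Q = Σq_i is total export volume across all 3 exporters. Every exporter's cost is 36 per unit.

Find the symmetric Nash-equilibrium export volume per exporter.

21.75

A representative exporter's profit is π_i = q_i(123 − Q) − 36q_i, with Q = q_i + Σ_{j≠i} q_j.
First-order condition: 87 − 2q_i − Σ_{j≠i} q_j = 0.
Imposing symmetry (q_j = q for all j) turns Σ_{j≠i} q_j into 2q, so 87 = 4q and q = 21.75.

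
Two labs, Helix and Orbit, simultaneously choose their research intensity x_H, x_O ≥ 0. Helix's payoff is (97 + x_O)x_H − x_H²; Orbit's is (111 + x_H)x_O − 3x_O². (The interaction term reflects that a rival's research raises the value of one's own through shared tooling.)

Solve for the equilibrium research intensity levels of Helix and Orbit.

63, 29

Expanding Helix's payoff: 97x_H + x_Ox_H − x_H².
∂π/∂x_H = 97 + x_O − 2x_H = 0, so x_H = 48.5 + 0.5x_O.
Likewise for Orbit: x_O = 18.5 + (1/6)x_H.
Substituting the second reaction function into the first: x_H = 48.5 + 0.5(18.5 + (1/6)x_H), which gives (11/12)x_H = 57.75 ⇒ x_H = 63.
Then x_O = 18.5 + (1/6)·63 = 29.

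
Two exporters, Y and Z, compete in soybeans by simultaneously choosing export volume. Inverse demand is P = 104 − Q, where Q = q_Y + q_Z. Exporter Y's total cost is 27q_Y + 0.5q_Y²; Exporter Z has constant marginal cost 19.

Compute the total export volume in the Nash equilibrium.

49.4

Exporter Y's profit: π = q_Y(104 − (q_Y + q_Z)) − 27q_Y − 0.5q_Y².
∂π/∂q_Y = 77 − 3q_Y − q_Z = 0, so q_Y = 77/3 − (1/3)q_Z.
For Z: ∂π/∂q_Z = 85 − 2q_Z − q_Y = 0 ⇒ q_Z = 42.5 − 0.5q_Y.
Substituting the second reaction function into the first: q_Y = 77/3 − (1/3)(42.5 − 0.5q_Y), which gives (5/6)q_Y = 11.5 ⇒ q_Y = 13.8.
Then q_Z = 42.5 − 0.5·13.8 = 35.6.
Total export volume: 13.8 + 35.6 = 49.4.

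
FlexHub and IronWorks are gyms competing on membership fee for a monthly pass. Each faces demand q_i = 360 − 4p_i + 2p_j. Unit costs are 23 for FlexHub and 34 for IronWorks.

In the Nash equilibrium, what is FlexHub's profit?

FlexHub's profit: π = (p_{FlexHub} − 23)(360 − 4p_{FlexHub} + 2p_{IronWorks}).
∂π/∂p_{FlexHub} = 452 − 8p_{FlexHub} + 2p_{IronWorks} = 0 ⇒ p_{FlexHub} = 56.5 + 0.25p_{IronWorks}.
Similarly p_{IronWorks} = 62 + 0.25p_{FlexHub}.
Solving the two reaction functions simultaneously: (1 − (0.25)(0.25))p_{FlexHub} = 56.5 + 0.25·62, so 0.9375p_{FlexHub} = 72 and p_{FlexHub} = 76.8.
Then p_{IronWorks} = 62 + 0.25·76.8 = 81.2.
q_{FlexHub} = 360 − 4·76.8 + 2·81.2 = 215.2.
Profit = (76.8 − 23)·215.2 = 11577.76.

11577.76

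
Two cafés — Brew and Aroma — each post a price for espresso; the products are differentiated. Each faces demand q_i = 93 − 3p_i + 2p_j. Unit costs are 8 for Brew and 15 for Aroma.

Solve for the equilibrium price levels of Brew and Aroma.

Brew's profit: π = (p_{Brew} − 8)(93 − 3p_{Brew} + 2p_{Aroma}).
∂π/∂p_{Brew} = 117 − 6p_{Brew} + 2p_{Aroma} = 0 ⇒ p_{Brew} = 19.5 + (1/3)p_{Aroma}.
Similarly p_{Aroma} = 23 + (1/3)p_{Brew}.
Substituting the second reaction function into the first: p_{Brew} = 19.5 + (1/3)(23 + (1/3)p_{Brew}), which gives (8/9)p_{Brew} = 163/6 ⇒ p_{Brew} = 30.5625.
Then p_{Aroma} = 23 + (1/3)·30.5625 = 33.1875.

30.5625, 33.1875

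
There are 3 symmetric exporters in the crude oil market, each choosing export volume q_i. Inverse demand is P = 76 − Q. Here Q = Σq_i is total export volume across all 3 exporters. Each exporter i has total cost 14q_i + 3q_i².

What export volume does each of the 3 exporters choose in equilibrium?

6.2

A representative exporter's profit is π_i = q_i(76 − Q) − 14q_i − 3q_i², with Q = q_i + Σ_{j≠i} q_j.
First-order condition: 62 − 8q_i − Σ_{j≠i} q_j = 0.
With identical exporters, set every q_j = q: then 62 − 8q − 2q = 0, i.e. q = 62/10 = 6.2.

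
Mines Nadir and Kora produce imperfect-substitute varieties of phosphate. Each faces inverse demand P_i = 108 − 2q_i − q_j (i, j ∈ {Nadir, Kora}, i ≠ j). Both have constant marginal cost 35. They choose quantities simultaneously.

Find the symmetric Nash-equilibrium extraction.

14.6

Mine Nadir's profit: π = q_{Nadir}(108 − 2q_{Nadir} − q_{Kora}) − 35q_{Nadir}.
∂π/∂q_{Nadir} = 73 − 4q_{Nadir} − q_{Kora} = 0 ⇒ q_{Nadir} = 18.25 − 0.25q_{Kora}.
The game is symmetric, so in equilibrium q_{Kora} = q_{Nadir}: the reaction function gives 1.25q_{Nadir} = 18.25, hence q_{Nadir} = 14.6.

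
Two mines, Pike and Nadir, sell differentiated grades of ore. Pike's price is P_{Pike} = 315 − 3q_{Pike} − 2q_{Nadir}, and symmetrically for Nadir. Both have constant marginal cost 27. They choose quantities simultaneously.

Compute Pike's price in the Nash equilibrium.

135

Mine Pike's profit: π = q_{Pike}(315 − 3q_{Pike} − 2q_{Nadir}) − 27q_{Pike}.
∂π/∂q_{Pike} = 288 − 6q_{Pike} − 2q_{Nadir} = 0 ⇒ q_{Pike} = 48 − (1/3)q_{Nadir}.
The game is symmetric, so in equilibrium q_{Nadir} = q_{Pike}: the reaction function gives (4/3)q_{Pike} = 48, hence q_{Pike} = 36.
P_{Pike} = 315 − 3·36 − 2·36 = 135.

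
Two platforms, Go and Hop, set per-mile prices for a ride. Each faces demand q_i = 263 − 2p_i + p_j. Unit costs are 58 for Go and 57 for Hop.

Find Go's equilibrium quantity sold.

136.4

Go's profit: π = (p_{Go} − 58)(263 − 2p_{Go} + p_{Hop}).
∂π/∂p_{Go} = 379 − 4p_{Go} + p_{Hop} = 0 ⇒ p_{Go} = 94.75 + 0.25p_{Hop}.
Similarly p_{Hop} = 94.25 + 0.25p_{Go}.
Plugging p_{Hop} into Go's best response: p_{Go} = 94.75 + 0.25(94.25 + 0.25p_{Go}) ⇒ 0.9375p_{Go} = 118.3125, so p_{Go} = 126.2.
Then p_{Hop} = 94.25 + 0.25·126.2 = 125.8.
q_{Go} = 263 − 2·126.2 + 125.8 = 136.4.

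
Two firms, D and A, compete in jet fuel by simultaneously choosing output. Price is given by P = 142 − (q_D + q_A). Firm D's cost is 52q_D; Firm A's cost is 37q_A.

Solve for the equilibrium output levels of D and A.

25, 40

Firm D's profit: π = q_D(142 − (q_D + q_A)) − 52q_D.
∂π/∂q_D = 90 − 2q_D − q_A = 0, so q_D = 45 − 0.5q_A.
By the same steps for A: q_A = 52.5 − 0.5q_D.
Plugging q_A into D's best response: q_D = 45 − 0.5(52.5 − 0.5q_D) ⇒ 0.75q_D = 18.75, so q_D = 25.
Then q_A = 52.5 − 0.5·25 = 40.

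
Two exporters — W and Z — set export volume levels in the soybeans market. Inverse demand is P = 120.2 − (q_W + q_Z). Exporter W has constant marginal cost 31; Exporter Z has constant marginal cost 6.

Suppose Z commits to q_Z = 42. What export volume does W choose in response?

23.6

Exporter W's profit: π = q_W(120.2 − (q_W + q_Z)) − 31q_W.
∂π/∂q_W = 89.2 − 2q_W − q_Z = 0, so q_W = 44.6 − 0.5q_Z.
At q_Z = 42: q_W = 44.6 − 0.5·42 = 23.6.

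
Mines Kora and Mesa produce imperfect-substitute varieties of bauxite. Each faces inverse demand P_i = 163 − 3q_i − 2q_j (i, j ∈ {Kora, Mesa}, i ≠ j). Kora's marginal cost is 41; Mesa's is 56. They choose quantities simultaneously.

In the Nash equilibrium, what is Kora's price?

89.5625

Mine Kora's profit: π = q_{Kora}(163 − 3q_{Kora} − 2q_{Mesa}) − 41q_{Kora}.
∂π/∂q_{Kora} = 122 − 6q_{Kora} − 2q_{Mesa} = 0 ⇒ q_{Kora} = 61/3 − (1/3)q_{Mesa}.
Similarly q_{Mesa} = 107/6 − (1/3)q_{Kora}.
Solving the two reaction functions simultaneously: (1 − (−1/3)(−1/3))q_{Kora} = 61/3 − (1/3)·(107/6), so (8/9)q_{Kora} = 259/18 and q_{Kora} = 16.1875.
Then q_{Mesa} = 107/6 − (1/3)·16.1875 = 12.4375.
P_{Kora} = 163 − 3·16.1875 − 2·12.4375 = 89.5625.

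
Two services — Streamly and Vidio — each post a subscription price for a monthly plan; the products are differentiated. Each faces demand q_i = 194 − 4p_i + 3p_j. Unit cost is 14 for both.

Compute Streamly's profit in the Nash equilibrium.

Streamly's profit: π = (p_{Streamly} − 14)(194 − 4p_{Streamly} + 3p_{Vidio}).
∂π/∂p_{Streamly} = 250 − 8p_{Streamly} + 3p_{Vidio} = 0 ⇒ p_{Streamly} = 31.25 + 0.375p_{Vidio}.
By symmetry p_{Vidio} = p_{Streamly}; substituting into the reaction function, 0.625p_{Streamly} = 31.25 and p_{Streamly} = 50.
q_{Streamly} = 194 − 4·50 + 3·50 = 144.
Profit = (50 − 14)·144 = 5184.

5184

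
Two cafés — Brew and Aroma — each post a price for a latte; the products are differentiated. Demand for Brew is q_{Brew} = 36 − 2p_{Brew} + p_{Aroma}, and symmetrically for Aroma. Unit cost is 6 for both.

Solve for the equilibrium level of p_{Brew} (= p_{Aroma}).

16

Brew's profit: π = (p_{Brew} − 6)(36 − 2p_{Brew} + p_{Aroma}).
∂π/∂p_{Brew} = 48 − 4p_{Brew} + p_{Aroma} = 0 ⇒ p_{Brew} = 12 + 0.25p_{Aroma}.
The game is symmetric, so in equilibrium p_{Aroma} = p_{Brew}: the reaction function gives 0.75p_{Brew} = 12, hence p_{Brew} = 16.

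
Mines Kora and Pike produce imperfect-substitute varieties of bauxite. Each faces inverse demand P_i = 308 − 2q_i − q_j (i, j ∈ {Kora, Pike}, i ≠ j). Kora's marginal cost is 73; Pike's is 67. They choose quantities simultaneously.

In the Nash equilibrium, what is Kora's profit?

Mine Kora's profit: π = q_{Kora}(308 − 2q_{Kora} − q_{Pike}) − 73q_{Kora}.
∂π/∂q_{Kora} = 235 − 4q_{Kora} − q_{Pike} = 0 ⇒ q_{Kora} = 58.75 − 0.25q_{Pike}.
Similarly q_{Pike} = 60.25 − 0.25q_{Kora}.
Substituting the second reaction function into the first: q_{Kora} = 58.75 − 0.25(60.25 − 0.25q_{Kora}), which gives 0.9375q_{Kora} = 43.6875 ⇒ q_{Kora} = 46.6.
Then q_{Pike} = 60.25 − 0.25·46.6 = 48.6.
P_{Kora} = 308 − 2·46.6 − 48.6 = 166.2.
Profit = (166.2 − 73)·46.6 = 4343.12.

4343.12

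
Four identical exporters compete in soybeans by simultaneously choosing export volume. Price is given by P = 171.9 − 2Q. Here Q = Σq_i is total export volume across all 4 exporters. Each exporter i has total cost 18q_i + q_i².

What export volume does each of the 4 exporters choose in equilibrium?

A representative exporter's profit is π_i = q_i(171.9 − 2Q) − 18q_i − q_i², with Q = q_i + Σ_{j≠i} q_j.
First-order condition: 153.9 − 6q_i − 2Σ_{j≠i} q_j = 0.
With identical exporters, set every q_j = q: then 153.9 − 6q − 6q = 0, i.e. q = 153.9/12 = 12.825.

12.825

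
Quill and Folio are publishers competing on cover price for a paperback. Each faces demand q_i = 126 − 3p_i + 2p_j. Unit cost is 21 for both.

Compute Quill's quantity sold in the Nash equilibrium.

78.75

Quill's profit: π = (p_{Quill} − 21)(126 − 3p_{Quill} + 2p_{Folio}).
∂π/∂p_{Quill} = 189 − 6p_{Quill} + 2p_{Folio} = 0 ⇒ p_{Quill} = 31.5 + (1/3)p_{Folio}.
Setting p_{Quill} = p_{Folio} in the reaction function: p_{Quill} = 31.5 + (1/3)p_{Quill}, so p_{Quill} = 31.5 / (2/3) = 47.25.
q_{Quill} = 126 − 3·47.25 + 2·47.25 = 78.75.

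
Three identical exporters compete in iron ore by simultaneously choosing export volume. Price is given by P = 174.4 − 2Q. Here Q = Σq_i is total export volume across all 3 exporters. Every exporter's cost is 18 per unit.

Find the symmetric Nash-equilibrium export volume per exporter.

A representative exporter's profit is π_i = q_i(174.4 − 2Q) − 18q_i, with Q = q_i + Σ_{j≠i} q_j.
First-order condition: 156.4 − 4q_i − 2Σ_{j≠i} q_j = 0.
Imposing symmetry (q_j = q for all j) turns Σ_{j≠i} q_j into 2q, so 156.4 = 8q and q = 19.55.

19.55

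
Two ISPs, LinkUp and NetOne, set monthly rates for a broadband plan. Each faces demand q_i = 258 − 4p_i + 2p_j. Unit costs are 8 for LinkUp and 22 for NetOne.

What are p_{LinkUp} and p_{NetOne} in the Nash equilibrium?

50.2, 55.8

LinkUp's profit: π = (p_{LinkUp} − 8)(258 − 4p_{LinkUp} + 2p_{NetOne}).
∂π/∂p_{LinkUp} = 290 − 8p_{LinkUp} + 2p_{NetOne} = 0 ⇒ p_{LinkUp} = 36.25 + 0.25p_{NetOne}.
Similarly p_{NetOne} = 43.25 + 0.25p_{LinkUp}.
Solving the two reaction functions simultaneously: (1 − (0.25)(0.25))p_{LinkUp} = 36.25 + 0.25·43.25, so 0.9375p_{LinkUp} = 47.0625 and p_{LinkUp} = 50.2.
Then p_{NetOne} = 43.25 + 0.25·50.2 = 55.8.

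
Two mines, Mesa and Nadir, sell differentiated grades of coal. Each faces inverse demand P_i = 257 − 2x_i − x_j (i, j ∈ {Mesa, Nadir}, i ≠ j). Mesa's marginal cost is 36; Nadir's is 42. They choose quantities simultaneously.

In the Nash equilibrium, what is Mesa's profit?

3978.32

Mine Mesa's profit: π = x_{Mesa}(257 − 2x_{Mesa} − x_{Nadir}) − 36x_{Mesa}.
∂π/∂x_{Mesa} = 221 − 4x_{Mesa} − x_{Nadir} = 0 ⇒ x_{Mesa} = 55.25 − 0.25x_{Nadir}.
Similarly x_{Nadir} = 53.75 − 0.25x_{Mesa}.
Substituting the second reaction function into the first: x_{Mesa} = 55.25 − 0.25(53.75 − 0.25x_{Mesa}), which gives 0.9375x_{Mesa} = 41.8125 ⇒ x_{Mesa} = 44.6.
Then x_{Nadir} = 53.75 − 0.25·44.6 = 42.6.
P_{Mesa} = 257 − 2·44.6 − 42.6 = 125.2.
Profit = (125.2 − 36)·44.6 = 3978.32.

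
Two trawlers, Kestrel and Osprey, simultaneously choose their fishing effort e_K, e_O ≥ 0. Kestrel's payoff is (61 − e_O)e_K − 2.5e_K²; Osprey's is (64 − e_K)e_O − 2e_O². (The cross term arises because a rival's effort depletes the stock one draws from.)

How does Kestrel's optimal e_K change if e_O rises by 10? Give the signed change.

-2

Expanding Kestrel's payoff: 61e_K − e_Oe_K − 2.5e_K².
∂π/∂e_K = 61 − e_O − 5e_K = 0, so e_K = 12.2 − 0.2e_O.
The reaction-function slope is −0.2, so a 10-unit rise in e_O moves e_K by −0.2 × 10 = −2. Kestrel's best response falls — the actions are strategic substitutes.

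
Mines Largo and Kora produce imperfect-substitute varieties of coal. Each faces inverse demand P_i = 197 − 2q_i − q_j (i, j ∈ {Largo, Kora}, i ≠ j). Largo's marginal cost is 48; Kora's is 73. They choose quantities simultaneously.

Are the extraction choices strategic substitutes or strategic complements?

Mine Largo's profit: π = q_{Largo}(197 − 2q_{Largo} − q_{Kora}) − 48q_{Largo}.
∂π/∂q_{Largo} = 149 − 4q_{Largo} − q_{Kora} = 0 ⇒ q_{Largo} = 37.25 − 0.25q_{Kora}.
The best-response slope dq_{Largo}/dq_{Kora} = −0.25 < 0: the reaction function is downward-sloping, so the choices are strategic substitutes.

strategic substitutes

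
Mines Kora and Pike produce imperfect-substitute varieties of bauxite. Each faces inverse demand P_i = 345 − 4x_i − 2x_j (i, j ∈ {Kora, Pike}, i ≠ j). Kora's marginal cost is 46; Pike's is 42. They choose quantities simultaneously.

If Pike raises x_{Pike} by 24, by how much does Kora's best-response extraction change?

Mine Kora's profit: π = x_{Kora}(345 − 4x_{Kora} − 2x_{Pike}) − 46x_{Kora}.
∂π/∂x_{Kora} = 299 − 8x_{Kora} − 2x_{Pike} = 0 ⇒ x_{Kora} = 37.375 − 0.25x_{Pike}.
The reaction-function slope is −0.25, so a 24-unit rise in x_{Pike} moves x_{Kora} by −0.25 × 24 = −6. Kora's best response falls — the actions are strategic substitutes.

-6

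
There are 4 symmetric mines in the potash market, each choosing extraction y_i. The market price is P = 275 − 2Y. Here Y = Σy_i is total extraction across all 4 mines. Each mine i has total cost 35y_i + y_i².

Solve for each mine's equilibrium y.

20

A representative mine's profit is π_i = y_i(275 − 2Y) − 35y_i − y_i², with Y = y_i + Σ_{j≠i} y_j.
First-order condition: 240 − 6y_i − 2Σ_{j≠i} y_j = 0.
With identical mines, set every y_j = y: then 240 − 6y − 6y = 0, i.e. y = 240/12 = 20.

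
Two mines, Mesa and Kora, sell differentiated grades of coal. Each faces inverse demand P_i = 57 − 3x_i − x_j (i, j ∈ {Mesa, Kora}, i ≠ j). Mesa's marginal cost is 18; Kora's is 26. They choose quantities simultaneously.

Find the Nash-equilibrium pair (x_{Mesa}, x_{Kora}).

5.8, 4.2

Mine Mesa's profit: π = x_{Mesa}(57 − 3x_{Mesa} − x_{Kora}) − 18x_{Mesa}.
∂π/∂x_{Mesa} = 39 − 6x_{Mesa} − x_{Kora} = 0 ⇒ x_{Mesa} = 6.5 − (1/6)x_{Kora}.
Similarly x_{Kora} = 31/6 − (1/6)x_{Mesa}.
Substituting the second reaction function into the first: x_{Mesa} = 6.5 − (1/6)(31/6 − (1/6)x_{Mesa}), which gives (35/36)x_{Mesa} = 203/36 ⇒ x_{Mesa} = 5.8.
Then x_{Kora} = 31/6 − (1/6)·5.8 = 4.2.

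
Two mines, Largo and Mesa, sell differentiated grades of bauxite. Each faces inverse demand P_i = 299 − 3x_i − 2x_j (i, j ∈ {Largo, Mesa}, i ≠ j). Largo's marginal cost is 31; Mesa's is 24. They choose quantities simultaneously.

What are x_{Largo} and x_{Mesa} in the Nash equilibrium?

33.0625, 34.8125

Mine Largo's profit: π = x_{Largo}(299 − 3x_{Largo} − 2x_{Mesa}) − 31x_{Largo}.
∂π/∂x_{Largo} = 268 − 6x_{Largo} − 2x_{Mesa} = 0 ⇒ x_{Largo} = 134/3 − (1/3)x_{Mesa}.
Similarly x_{Mesa} = 275/6 − (1/3)x_{Largo}.
Substituting the second reaction function into the first: x_{Largo} = 134/3 − (1/3)(275/6 − (1/3)x_{Largo}), which gives (8/9)x_{Largo} = 529/18 ⇒ x_{Largo} = 33.0625.
Then x_{Mesa} = 275/6 − (1/3)·33.0625 = 34.8125.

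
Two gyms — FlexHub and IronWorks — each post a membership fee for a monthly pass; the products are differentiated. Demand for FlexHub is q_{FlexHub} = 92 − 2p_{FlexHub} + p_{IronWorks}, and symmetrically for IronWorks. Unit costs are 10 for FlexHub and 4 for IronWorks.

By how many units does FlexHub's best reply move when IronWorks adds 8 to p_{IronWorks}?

2

FlexHub's profit: π = (p_{FlexHub} − 10)(92 − 2p_{FlexHub} + p_{IronWorks}).
∂π/∂p_{FlexHub} = 112 − 4p_{FlexHub} + p_{IronWorks} = 0 ⇒ p_{FlexHub} = 28 + 0.25p_{IronWorks}.
The reaction-function slope is 0.25, so an 8-unit rise in p_{IronWorks} moves p_{FlexHub} by 0.25 × 8 = 2. FlexHub's best response rises — the actions are strategic complements.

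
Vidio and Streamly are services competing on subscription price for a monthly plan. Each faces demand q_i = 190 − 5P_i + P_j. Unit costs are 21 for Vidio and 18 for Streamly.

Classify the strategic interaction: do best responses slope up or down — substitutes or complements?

Vidio's profit: π = (P_{Vidio} − 21)(190 − 5P_{Vidio} + P_{Streamly}).
∂π/∂P_{Vidio} = 295 − 10P_{Vidio} + P_{Streamly} = 0 ⇒ P_{Vidio} = 29.5 + 0.1P_{Streamly}.
The best-response slope dP_{Vidio}/dP_{Streamly} = 0.1 > 0: the reaction function is upward-sloping, so the choices are strategic complements.

strategic complements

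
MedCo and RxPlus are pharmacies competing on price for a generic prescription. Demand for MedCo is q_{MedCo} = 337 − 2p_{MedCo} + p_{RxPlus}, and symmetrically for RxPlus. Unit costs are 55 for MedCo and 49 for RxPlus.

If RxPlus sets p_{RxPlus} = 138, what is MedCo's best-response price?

MedCo's profit: π = (p_{MedCo} − 55)(337 − 2p_{MedCo} + p_{RxPlus}).
∂π/∂p_{MedCo} = 447 − 4p_{MedCo} + p_{RxPlus} = 0 ⇒ p_{MedCo} = 111.75 + 0.25p_{RxPlus}.
At p_{RxPlus} = 138: p_{MedCo} = 111.75 + 0.25·138 = 146.25.

146.25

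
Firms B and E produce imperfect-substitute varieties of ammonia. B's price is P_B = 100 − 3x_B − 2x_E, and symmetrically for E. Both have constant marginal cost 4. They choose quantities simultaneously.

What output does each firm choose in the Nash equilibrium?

Firm B's profit: π = x_B(100 − 3x_B − 2x_E) − 4x_B.
∂π/∂x_B = 96 − 6x_B − 2x_E = 0 ⇒ x_B = 16 − (1/3)x_E.
By symmetry x_E = x_B; substituting into the reaction function, (4/3)x_B = 16 and x_B = 12.

12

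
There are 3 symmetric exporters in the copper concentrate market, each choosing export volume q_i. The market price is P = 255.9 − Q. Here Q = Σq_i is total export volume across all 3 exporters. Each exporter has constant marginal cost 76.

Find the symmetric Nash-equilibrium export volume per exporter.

A representative exporter's profit is π_i = q_i(255.9 − Q) − 76q_i, with Q = q_i + Σ_{j≠i} q_j.
First-order condition: 179.9 − 2q_i − Σ_{j≠i} q_j = 0.
With identical exporters, set every q_j = q: then 179.9 − 2q − 2q = 0, i.e. q = 179.9/4 = 44.975.

44.975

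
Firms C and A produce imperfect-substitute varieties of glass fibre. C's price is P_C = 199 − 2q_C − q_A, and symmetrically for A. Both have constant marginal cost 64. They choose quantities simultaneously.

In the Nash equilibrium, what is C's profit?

Firm C's profit: π = q_C(199 − 2q_C − q_A) − 64q_C.
∂π/∂q_C = 135 − 4q_C − q_A = 0 ⇒ q_C = 33.75 − 0.25q_A.
The game is symmetric, so in equilibrium q_A = q_C: the reaction function gives 1.25q_C = 33.75, hence q_C = 27.
P_C = 199 − 2·27 − 27 = 118.
Profit = (118 − 64)·27 = 1458.

1458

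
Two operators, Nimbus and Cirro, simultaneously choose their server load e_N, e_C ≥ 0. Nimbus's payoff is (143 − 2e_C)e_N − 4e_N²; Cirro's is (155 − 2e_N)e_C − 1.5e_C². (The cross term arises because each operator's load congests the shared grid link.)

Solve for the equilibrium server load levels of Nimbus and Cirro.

5.95, 47.7

Expanding Nimbus's payoff: 143e_N − 2e_Ce_N − 4e_N².
∂π/∂e_N = 143 − 2e_C − 8e_N = 0, so e_N = 17.875 − 0.25e_C.
Likewise for Cirro: e_C = 155/3 − (2/3)e_N.
Solving the two reaction functions simultaneously: (1 − (−0.25)(−2/3))e_N = 17.875 − 0.25·(155/3), so (5/6)e_N = 119/24 and e_N = 5.95.
Then e_C = 155/3 − (2/3)·5.95 = 47.7.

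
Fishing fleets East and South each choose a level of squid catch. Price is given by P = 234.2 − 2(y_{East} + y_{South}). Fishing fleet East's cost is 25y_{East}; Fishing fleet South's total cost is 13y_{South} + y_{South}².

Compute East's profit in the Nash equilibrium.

Fishing fleet East's profit: π = y_{East}(234.2 − 2(y_{East} + y_{South})) − 25y_{East}.
∂π/∂y_{East} = 209.2 − 4y_{East} − 2y_{South} = 0, so y_{East} = 52.3 − 0.5y_{South}.
For South: ∂π/∂y_{South} = 221.2 − 6y_{South} − 2y_{East} = 0 ⇒ y_{South} = 553/15 − (1/3)y_{East}.
Plugging y_{South} into East's best response: y_{East} = 52.3 − 0.5(553/15 − (1/3)y_{East}) ⇒ (5/6)y_{East} = 508/15, so y_{East} = 40.64.
Then y_{South} = 553/15 − (1/3)·40.64 = 23.32.
Price P = 234.2 − 2·63.96 = 106.28.
East's profit: (106.28 − 25)·40.64 = 3303.2192.

3303.2192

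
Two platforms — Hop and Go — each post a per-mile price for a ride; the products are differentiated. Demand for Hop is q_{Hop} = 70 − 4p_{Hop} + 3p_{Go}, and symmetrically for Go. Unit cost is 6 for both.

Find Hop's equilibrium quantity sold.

Hop's profit: π = (p_{Hop} − 6)(70 − 4p_{Hop} + 3p_{Go}).
∂π/∂p_{Hop} = 94 − 8p_{Hop} + 3p_{Go} = 0 ⇒ p_{Hop} = 11.75 + 0.375p_{Go}.
By symmetry p_{Go} = p_{Hop}; substituting into the reaction function, 0.625p_{Hop} = 11.75 and p_{Hop} = 18.8.
q_{Hop} = 70 − 4·18.8 + 3·18.8 = 51.2.

51.2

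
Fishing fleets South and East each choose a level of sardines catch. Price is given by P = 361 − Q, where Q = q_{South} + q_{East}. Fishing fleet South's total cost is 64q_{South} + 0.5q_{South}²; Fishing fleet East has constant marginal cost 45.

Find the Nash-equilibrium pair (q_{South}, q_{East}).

55.6, 130.2

Fishing fleet South's profit: π = q_{South}(361 − (q_{South} + q_{East})) − 64q_{South} − 0.5q_{South}².
∂π/∂q_{South} = 297 − 3q_{South} − q_{East} = 0, so q_{South} = 99 − (1/3)q_{East}.
For East: ∂π/∂q_{East} = 316 − 2q_{East} − q_{South} = 0 ⇒ q_{East} = 158 − 0.5q_{South}.
Plugging q_{East} into South's best response: q_{South} = 99 − (1/3)(158 − 0.5q_{South}) ⇒ (5/6)q_{South} = 139/3, so q_{South} = 55.6.
Then q_{East} = 158 − 0.5·55.6 = 130.2.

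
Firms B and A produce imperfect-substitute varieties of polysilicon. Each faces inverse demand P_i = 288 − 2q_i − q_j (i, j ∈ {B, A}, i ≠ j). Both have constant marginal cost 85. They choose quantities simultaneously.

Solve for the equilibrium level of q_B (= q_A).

40.6

Firm B's profit: π = q_B(288 − 2q_B − q_A) − 85q_B.
∂π/∂q_B = 203 − 4q_B − q_A = 0 ⇒ q_B = 50.75 − 0.25q_A.
Setting q_B = q_A in the reaction function: q_B = 50.75 − 0.25q_B, so q_B = 50.75 / 1.25 = 40.6.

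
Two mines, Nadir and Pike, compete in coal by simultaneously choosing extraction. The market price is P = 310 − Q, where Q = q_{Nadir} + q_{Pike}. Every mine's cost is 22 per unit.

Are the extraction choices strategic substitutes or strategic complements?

Mine Nadir's profit: π = q_{Nadir}(310 − (q_{Nadir} + q_{Pike})) − 22q_{Nadir}.
∂π/∂q_{Nadir} = 288 − 2q_{Nadir} − q_{Pike} = 0, so q_{Nadir} = 144 − 0.5q_{Pike}.
The best-response slope dq_{Nadir}/dq_{Pike} = −0.5 < 0: the reaction function is downward-sloping, so the choices are strategic substitutes.

strategic substitutes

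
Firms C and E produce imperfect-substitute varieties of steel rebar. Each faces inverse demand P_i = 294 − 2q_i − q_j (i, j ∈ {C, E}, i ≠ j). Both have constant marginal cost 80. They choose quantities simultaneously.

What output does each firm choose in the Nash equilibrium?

42.8

Firm C's profit: π = q_C(294 − 2q_C − q_E) − 80q_C.
∂π/∂q_C = 214 − 4q_C − q_E = 0 ⇒ q_C = 53.5 − 0.25q_E.
By symmetry q_E = q_C; substituting into the reaction function, 1.25q_C = 53.5 and q_C = 42.8.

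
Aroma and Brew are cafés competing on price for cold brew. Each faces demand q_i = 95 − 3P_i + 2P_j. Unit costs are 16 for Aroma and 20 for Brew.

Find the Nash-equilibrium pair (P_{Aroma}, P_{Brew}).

Aroma's profit: π = (P_{Aroma} − 16)(95 − 3P_{Aroma} + 2P_{Brew}).
∂π/∂P_{Aroma} = 143 − 6P_{Aroma} + 2P_{Brew} = 0 ⇒ P_{Aroma} = 143/6 + (1/3)P_{Brew}.
Similarly P_{Brew} = 155/6 + (1/3)P_{Aroma}.
Substituting the second reaction function into the first: P_{Aroma} = 143/6 + (1/3)(155/6 + (1/3)P_{Aroma}), which gives (8/9)P_{Aroma} = 292/9 ⇒ P_{Aroma} = 36.5.
Then P_{Brew} = 155/6 + (1/3)·36.5 = 38.

36.5, 38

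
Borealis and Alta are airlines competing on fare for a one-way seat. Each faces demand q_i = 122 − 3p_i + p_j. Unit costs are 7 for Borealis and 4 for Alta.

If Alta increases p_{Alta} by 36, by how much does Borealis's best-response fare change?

Borealis's profit: π = (p_{Borealis} − 7)(122 − 3p_{Borealis} + p_{Alta}).
∂π/∂p_{Borealis} = 143 − 6p_{Borealis} + p_{Alta} = 0 ⇒ p_{Borealis} = 143/6 + (1/6)p_{Alta}.
The reaction-function slope is 1/6, so a 36-unit rise in p_{Alta} moves p_{Borealis} by 1/6 × 36 = 6. Borealis's best response rises — the actions are strategic complements.

6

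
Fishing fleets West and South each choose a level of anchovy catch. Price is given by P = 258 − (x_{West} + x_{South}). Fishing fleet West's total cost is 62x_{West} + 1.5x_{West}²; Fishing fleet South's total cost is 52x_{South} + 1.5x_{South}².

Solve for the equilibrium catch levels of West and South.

Fishing fleet West's profit: π = x_{West}(258 − (x_{West} + x_{South})) − 62x_{West} − 1.5x_{West}².
∂π/∂x_{West} = 196 − 5x_{West} − x_{South} = 0, so x_{West} = 39.2 − 0.2x_{South}.
By the same steps for South: x_{South} = 41.2 − 0.2x_{West}.
Plugging x_{South} into West's best response: x_{West} = 39.2 − 0.2(41.2 − 0.2x_{West}) ⇒ 0.96x_{West} = 30.96, so x_{West} = 32.25.
Then x_{South} = 41.2 − 0.2·32.25 = 34.75.

32.25, 34.75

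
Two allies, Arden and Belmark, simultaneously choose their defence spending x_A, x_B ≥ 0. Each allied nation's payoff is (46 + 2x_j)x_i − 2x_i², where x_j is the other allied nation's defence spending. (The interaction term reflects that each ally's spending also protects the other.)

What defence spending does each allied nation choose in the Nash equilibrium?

Arden's payoff is (46 + 2x_B)x_A − 2x_A².
∂π/∂x_A = 46 + 2x_B − 4x_A = 0, so x_A = 11.5 + 0.5x_B.
Setting x_A = x_B in the reaction function: x_A = 11.5 + 0.5x_A, so x_A = 11.5 / 0.5 = 23.

23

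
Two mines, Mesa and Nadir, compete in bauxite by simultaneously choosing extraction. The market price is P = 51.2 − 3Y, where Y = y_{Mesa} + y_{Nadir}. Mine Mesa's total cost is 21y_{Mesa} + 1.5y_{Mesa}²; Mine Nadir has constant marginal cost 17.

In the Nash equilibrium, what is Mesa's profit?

Mine Mesa's profit: π = y_{Mesa}(51.2 − 3(y_{Mesa} + y_{Nadir})) − 21y_{Mesa} − 1.5y_{Mesa}².
∂π/∂y_{Mesa} = 30.2 − 9y_{Mesa} − 3y_{Nadir} = 0, so y_{Mesa} = 151/45 − (1/3)y_{Nadir}.
For Nadir: ∂π/∂y_{Nadir} = 34.2 − 6y_{Nadir} − 3y_{Mesa} = 0 ⇒ y_{Nadir} = 5.7 − 0.5y_{Mesa}.
Substituting the second reaction function into the first: y_{Mesa} = 151/45 − (1/3)(5.7 − 0.5y_{Mesa}), which gives (5/6)y_{Mesa} = 131/90 ⇒ y_{Mesa} = 131/75.
Then y_{Nadir} = 5.7 − 0.5·(131/75) = 362/75.
Price P = 51.2 − 3·(493/75) = 31.48.
Mesa's profit: (31.48 − 21)·(131/75) − 1.5(131/75)² = 13.7288.

13.7288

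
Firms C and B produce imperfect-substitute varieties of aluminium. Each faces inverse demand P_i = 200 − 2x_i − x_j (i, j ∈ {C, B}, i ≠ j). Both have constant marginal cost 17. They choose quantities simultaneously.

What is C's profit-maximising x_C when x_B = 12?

42.75

Firm C's profit: π = x_C(200 − 2x_C − x_B) − 17x_C.
∂π/∂x_C = 183 − 4x_C − x_B = 0 ⇒ x_C = 45.75 − 0.25x_B.
At x_B = 12: x_C = 45.75 − 0.25·12 = 42.75.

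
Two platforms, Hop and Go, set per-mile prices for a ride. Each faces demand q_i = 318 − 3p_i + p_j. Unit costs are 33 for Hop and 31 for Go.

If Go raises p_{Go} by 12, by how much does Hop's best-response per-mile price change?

2

Hop's profit: π = (p_{Hop} − 33)(318 − 3p_{Hop} + p_{Go}).
∂π/∂p_{Hop} = 417 − 6p_{Hop} + p_{Go} = 0 ⇒ p_{Hop} = 69.5 + (1/6)p_{Go}.
The reaction-function slope is 1/6, so a 12-unit rise in p_{Go} moves p_{Hop} by 1/6 × 12 = 2. Hop's best response rises — the actions are strategic complements.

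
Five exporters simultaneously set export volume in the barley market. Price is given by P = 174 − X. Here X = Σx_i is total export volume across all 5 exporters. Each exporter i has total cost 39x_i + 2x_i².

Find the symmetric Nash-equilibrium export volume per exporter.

13.5

A representative exporter's profit is π_i = x_i(174 − X) − 39x_i − 2x_i², with X = x_i + Σ_{j≠i} x_j.
First-order condition: 135 − 6x_i − Σ_{j≠i} x_j = 0.
In a symmetric equilibrium every exporter chooses the same x, so Σ_{j≠i} x_j = 4x. The condition becomes 135 − 10x = 0, giving x = 135/10 = 13.5.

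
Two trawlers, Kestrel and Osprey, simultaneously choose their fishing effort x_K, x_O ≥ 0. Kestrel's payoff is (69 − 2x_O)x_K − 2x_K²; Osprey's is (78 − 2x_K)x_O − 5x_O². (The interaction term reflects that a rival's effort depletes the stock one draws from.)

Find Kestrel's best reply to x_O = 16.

Expanding Kestrel's payoff: 69x_K − 2x_Ox_K − 2x_K².
∂π/∂x_K = 69 − 2x_O − 4x_K = 0, so x_K = 17.25 − 0.5x_O.
At x_O = 16: x_K = 17.25 − 0.5·16 = 9.25.

9.25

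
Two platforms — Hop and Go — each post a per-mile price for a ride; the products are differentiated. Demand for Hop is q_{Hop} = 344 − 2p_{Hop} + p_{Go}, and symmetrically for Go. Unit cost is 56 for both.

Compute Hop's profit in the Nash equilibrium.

Hop's profit: π = (p_{Hop} − 56)(344 − 2p_{Hop} + p_{Go}).
∂π/∂p_{Hop} = 456 − 4p_{Hop} + p_{Go} = 0 ⇒ p_{Hop} = 114 + 0.25p_{Go}.
The game is symmetric, so in equilibrium p_{Go} = p_{Hop}: the reaction function gives 0.75p_{Hop} = 114, hence p_{Hop} = 152.
q_{Hop} = 344 − 2·152 + 152 = 192.
Profit = (152 − 56)·192 = 18432.

18432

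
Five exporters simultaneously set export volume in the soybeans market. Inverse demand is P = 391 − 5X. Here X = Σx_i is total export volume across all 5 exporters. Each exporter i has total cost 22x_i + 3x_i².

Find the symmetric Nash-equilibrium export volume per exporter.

10.25

A representative exporter's profit is π_i = x_i(391 − 5X) − 22x_i − 3x_i², with X = x_i + Σ_{j≠i} x_j.
First-order condition: 369 − 16x_i − 5Σ_{j≠i} x_j = 0.
Imposing symmetry (x_j = x for all j) turns Σ_{j≠i} x_j into 4x, so 369 = 36x and x = 10.25.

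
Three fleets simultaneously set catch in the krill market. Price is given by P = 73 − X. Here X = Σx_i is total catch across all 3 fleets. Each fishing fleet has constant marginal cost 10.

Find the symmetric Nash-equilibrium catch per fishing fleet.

A representative fishing fleet's profit is π_i = x_i(73 − X) − 10x_i, with X = x_i + Σ_{j≠i} x_j.
First-order condition: 63 − 2x_i − Σ_{j≠i} x_j = 0.
In a symmetric equilibrium every fishing fleet chooses the same x, so Σ_{j≠i} x_j = 2x. The condition becomes 63 − 4x = 0, giving x = 63/4 = 15.75.

15.75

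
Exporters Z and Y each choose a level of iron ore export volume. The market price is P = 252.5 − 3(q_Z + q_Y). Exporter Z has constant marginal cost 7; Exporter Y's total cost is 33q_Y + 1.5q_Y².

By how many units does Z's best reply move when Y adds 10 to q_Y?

Exporter Z's profit: π = q_Z(252.5 − 3(q_Z + q_Y)) − 7q_Z.
∂π/∂q_Z = 245.5 − 6q_Z − 3q_Y = 0, so q_Z = 491/12 − 0.5q_Y.
The reaction-function slope is −0.5, so a 10-unit rise in q_Y moves q_Z by −0.5 × 10 = −5. Z's best response falls — the actions are strategic substitutes.

-5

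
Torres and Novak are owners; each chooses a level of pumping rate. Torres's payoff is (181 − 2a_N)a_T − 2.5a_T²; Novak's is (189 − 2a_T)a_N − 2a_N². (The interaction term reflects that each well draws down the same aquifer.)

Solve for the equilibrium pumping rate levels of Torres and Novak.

21.625, 36.4375

Expanding Torres's payoff: 181a_T − 2a_Na_T − 2.5a_T².
∂π/∂a_T = 181 − 2a_N − 5a_T = 0, so a_T = 36.2 − 0.4a_N.
Likewise for Novak: a_N = 47.25 − 0.5a_T.
Plugging a_N into Torres's best response: a_T = 36.2 − 0.4(47.25 − 0.5a_T) ⇒ 0.8a_T = 17.3, so a_T = 21.625.
Then a_N = 47.25 − 0.5·21.625 = 36.4375.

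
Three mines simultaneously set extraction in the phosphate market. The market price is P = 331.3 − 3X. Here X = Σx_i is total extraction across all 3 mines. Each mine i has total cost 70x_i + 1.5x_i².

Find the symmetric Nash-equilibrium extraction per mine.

A representative mine's profit is π_i = x_i(331.3 − 3X) − 70x_i − 1.5x_i², with X = x_i + Σ_{j≠i} x_j.
First-order condition: 261.3 − 9x_i − 3Σ_{j≠i} x_j = 0.
In a symmetric equilibrium every mine chooses the same x, so Σ_{j≠i} x_j = 2x. The condition becomes 261.3 − 15x = 0, giving x = 261.3/15 = 17.42.

17.42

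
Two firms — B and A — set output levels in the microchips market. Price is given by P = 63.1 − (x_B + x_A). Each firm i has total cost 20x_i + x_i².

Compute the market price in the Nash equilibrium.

Firm B's profit: π = x_B(63.1 − (x_B + x_A)) − 20x_B − x_B².
∂π/∂x_B = 43.1 − 4x_B − x_A = 0, so x_B = 10.775 − 0.25x_A.
Setting x_B = x_A in the reaction function: x_B = 10.775 − 0.25x_B, so x_B = 10.775 / 1.25 = 8.62.
Equilibrium price: P = 63.1 − 17.24 = 45.86.

45.86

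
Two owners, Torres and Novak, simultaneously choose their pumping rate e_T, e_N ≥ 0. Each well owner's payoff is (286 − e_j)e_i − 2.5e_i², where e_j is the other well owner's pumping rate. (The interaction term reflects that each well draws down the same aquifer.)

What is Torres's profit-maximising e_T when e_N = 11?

Torres's payoff is (286 − e_N)e_T − 2.5e_T².
∂π/∂e_T = 286 − e_N − 5e_T = 0, so e_T = 57.2 − 0.2e_N.
At e_N = 11: e_T = 57.2 − 0.2·11 = 55.

55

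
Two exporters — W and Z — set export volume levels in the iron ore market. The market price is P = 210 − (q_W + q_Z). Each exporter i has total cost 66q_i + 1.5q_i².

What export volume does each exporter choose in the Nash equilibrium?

Exporter W's profit: π = q_W(210 − (q_W + q_Z)) − 66q_W − 1.5q_W².
∂π/∂q_W = 144 − 5q_W − q_Z = 0, so q_W = 28.8 − 0.2q_Z.
The game is symmetric, so in equilibrium q_Z = q_W: the reaction function gives 1.2q_W = 28.8, hence q_W = 24.

24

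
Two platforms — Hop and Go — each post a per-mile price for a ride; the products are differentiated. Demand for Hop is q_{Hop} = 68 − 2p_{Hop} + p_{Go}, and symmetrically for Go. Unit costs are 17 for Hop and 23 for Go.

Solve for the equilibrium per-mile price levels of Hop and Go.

34.8, 37.2

Hop's profit: π = (p_{Hop} − 17)(68 − 2p_{Hop} + p_{Go}).
∂π/∂p_{Hop} = 102 − 4p_{Hop} + p_{Go} = 0 ⇒ p_{Hop} = 25.5 + 0.25p_{Go}.
Similarly p_{Go} = 28.5 + 0.25p_{Hop}.
Solving the two reaction functions simultaneously: (1 − (0.25)(0.25))p_{Hop} = 25.5 + 0.25·28.5, so 0.9375p_{Hop} = 32.625 and p_{Hop} = 34.8.
Then p_{Go} = 28.5 + 0.25·34.8 = 37.2.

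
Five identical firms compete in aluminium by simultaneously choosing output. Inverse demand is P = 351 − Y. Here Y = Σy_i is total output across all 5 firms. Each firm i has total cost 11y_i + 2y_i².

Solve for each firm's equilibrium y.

A representative firm's profit is π_i = y_i(351 − Y) − 11y_i − 2y_i², with Y = y_i + Σ_{j≠i} y_j.
First-order condition: 340 − 6y_i − Σ_{j≠i} y_j = 0.
Imposing symmetry (y_j = y for all j) turns Σ_{j≠i} y_j into 4y, so 340 = 10y and y = 34.

34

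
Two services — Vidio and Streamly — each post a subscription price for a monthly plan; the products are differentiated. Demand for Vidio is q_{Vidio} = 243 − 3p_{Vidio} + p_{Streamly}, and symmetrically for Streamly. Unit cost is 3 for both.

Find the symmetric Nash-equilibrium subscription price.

Vidio's profit: π = (p_{Vidio} − 3)(243 − 3p_{Vidio} + p_{Streamly}).
∂π/∂p_{Vidio} = 252 − 6p_{Vidio} + p_{Streamly} = 0 ⇒ p_{Vidio} = 42 + (1/6)p_{Streamly}.
By symmetry p_{Streamly} = p_{Vidio}; substituting into the reaction function, (5/6)p_{Vidio} = 42 and p_{Vidio} = 50.4.

50.4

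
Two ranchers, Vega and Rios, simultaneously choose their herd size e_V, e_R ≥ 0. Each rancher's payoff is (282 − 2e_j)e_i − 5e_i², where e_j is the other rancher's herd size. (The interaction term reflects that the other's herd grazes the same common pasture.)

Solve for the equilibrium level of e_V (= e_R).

Vega's payoff is (282 − 2e_R)e_V − 5e_V².
∂π/∂e_V = 282 − 2e_R − 10e_V = 0, so e_V = 28.2 − 0.2e_R.
Setting e_V = e_R in the reaction function: e_V = 28.2 − 0.2e_V, so e_V = 28.2 / 1.2 = 23.5.

23.5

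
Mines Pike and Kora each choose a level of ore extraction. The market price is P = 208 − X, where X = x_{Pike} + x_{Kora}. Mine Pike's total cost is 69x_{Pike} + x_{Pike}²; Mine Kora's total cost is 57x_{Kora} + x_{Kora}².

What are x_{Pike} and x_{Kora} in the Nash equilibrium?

Mine Pike's profit: π = x_{Pike}(208 − (x_{Pike} + x_{Kora})) − 69x_{Pike} − x_{Pike}².
∂π/∂x_{Pike} = 139 − 4x_{Pike} − x_{Kora} = 0, so x_{Pike} = 34.75 − 0.25x_{Kora}.
By the same steps for Kora: x_{Kora} = 37.75 − 0.25x_{Pike}.
Plugging x_{Kora} into Pike's best response: x_{Pike} = 34.75 − 0.25(37.75 − 0.25x_{Pike}) ⇒ 0.9375x_{Pike} = 25.3125, so x_{Pike} = 27.
Then x_{Kora} = 37.75 − 0.25·27 = 31.

27, 31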